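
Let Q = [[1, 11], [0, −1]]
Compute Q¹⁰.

[[1, 0], [0, 1]]

Q² = I (check: tr Q = 0 and det Q = −1), so Q¹⁰ = I since 10 is even.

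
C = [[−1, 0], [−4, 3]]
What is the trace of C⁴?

82

tr C = 2 and det C = −3, so the characteristic polynomial is λ² − (2)λ + (−3) with roots −1 and 3.
Eigenvectors give P = [[1, 0], [1, −1]] with P⁻¹ = [[1, 0], [1, −1]], and C = P·diag(−1, 3)·P⁻¹.
Then C⁴ = P·diag(1, 81)·P⁻¹ = [[1, 0], [1, −81]] · [[1, 0], [1, −1]] = [[1, 0], [−80, 81]].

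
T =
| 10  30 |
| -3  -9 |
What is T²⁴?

T² = T (a projection; rank 1, trace 1), so T²⁴ = T.

[[10, 30], [-3, -9]]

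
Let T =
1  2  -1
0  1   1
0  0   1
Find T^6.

T = I + N where N = [[0, 2, -1], [0, 0, 1], [0, 0, 0]] is strictly upper-triangular, so N^3 = 0.
(I + N)^6 = I + 6·N + 15·N^2 = [[1, 12, 24], [0, 1, 6], [0, 0, 1]].

[[1, 12, 24], [0, 1, 6], [0, 0, 1]]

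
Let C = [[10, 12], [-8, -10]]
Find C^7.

tr C = 0 and det C = -4, so the characteristic polynomial is λ² − (0)λ + (-4) with roots 2 and -2.
Eigenvectors give P = [[3, -1], [-2, 1]] with P⁻¹ = [[1, 1], [2, 3]], and C = P·diag(2, -2)·P⁻¹.
Then C^7 = P·diag(128, -128)·P⁻¹ = [[384, 128], [-256, -128]] · [[1, 1], [2, 3]] = [[640, 768], [-512, -640]].

[[640, 768], [-512, -640]]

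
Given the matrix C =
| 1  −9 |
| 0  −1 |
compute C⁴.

[[1, 0], [0, 1]]

C² = I (check: tr C = 0 and det C = −1), so C⁴ = I since 4 is even.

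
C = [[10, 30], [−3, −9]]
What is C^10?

C² = C (a projection; rank 1, trace 1), so C^10 = C.

[[10, 30], [−3, −9]]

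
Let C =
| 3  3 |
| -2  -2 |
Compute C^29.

C² = C (a projection; rank 1, trace 1), so C^29 = C.

[[3, 3], [-2, -2]]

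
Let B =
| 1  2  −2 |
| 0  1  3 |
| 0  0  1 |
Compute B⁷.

B = I + N where N = [[0, 2, −2], [0, 0, 3], [0, 0, 0]] is strictly upper-triangular, so N³ = 0.
(I + N)⁷ = I + 7·N + 21·N² = [[1, 14, 112], [0, 1, 21], [0, 0, 1]].

[[1, 14, 112], [0, 1, 21], [0, 0, 1]]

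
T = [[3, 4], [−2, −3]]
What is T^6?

[[1, 0], [0, 1]]

T² = I (check: tr T = 0 and det T = −1), so T^6 = I since 6 is even.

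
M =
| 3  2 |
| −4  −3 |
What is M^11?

M² = I (check: tr M = 0 and det M = −1), so M^11 = M since 11 is odd.

[[3, 2], [−4, −3]]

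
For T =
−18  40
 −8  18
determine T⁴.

[[16, 0], [0, 16]]

tr T = 0 and det T = −4, so the characteristic polynomial is λ² − (0)λ + (−4) with roots −2 and 2.
Eigenvectors give P = [[5, 2], [2, 1]] with P⁻¹ = [[1, −2], [−2, 5]], and T = P·diag(−2, 2)·P⁻¹.
Then T⁴ = P·diag(16, 16)·P⁻¹ = [[80, 32], [32, 16]] · [[1, −2], [−2, 5]] = [[16, 0], [0, 16]].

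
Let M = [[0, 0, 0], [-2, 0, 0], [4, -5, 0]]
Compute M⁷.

[[0, 0, 0], [0, 0, 0], [0, 0, 0]]

M is strictly triangular, hence nilpotent: M³ = 0, so M⁷ = 0.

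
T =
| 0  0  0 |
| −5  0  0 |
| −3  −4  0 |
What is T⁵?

T is strictly triangular, hence nilpotent: T³ = 0, so T⁵ = 0.

[[0, 0, 0], [0, 0, 0], [0, 0, 0]]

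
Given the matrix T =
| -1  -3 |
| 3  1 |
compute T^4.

[[64, 0], [0, 64]]

T^2 = [[-8, 0], [0, -8]]
T^3 = [[8, 24], [-24, -8]]
T^4 = [[64, 0], [0, 64]]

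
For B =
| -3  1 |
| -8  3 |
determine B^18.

[[1, 0], [0, 1]]

B² = I (check: tr B = 0 and det B = -1), so B^18 = I since 18 is even.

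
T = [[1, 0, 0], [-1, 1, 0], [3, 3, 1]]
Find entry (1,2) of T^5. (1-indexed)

T = I + N where N = [[0, 0, 0], [-1, 0, 0], [3, 3, 0]] is strictly lower-triangular, so N^3 = 0.
(I + N)^5 = I + 5·N + 10·N^2 = [[1, 0, 0], [-5, 1, 0], [-15, 15, 1]].

0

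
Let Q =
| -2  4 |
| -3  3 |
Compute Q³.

Q² = [[-8, 4], [-3, -3]]
Q³ = [[4, -20], [15, -21]]

[[4, -20], [15, -21]]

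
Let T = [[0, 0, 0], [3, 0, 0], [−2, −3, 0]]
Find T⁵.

[[0, 0, 0], [0, 0, 0], [0, 0, 0]]

T is strictly triangular, hence nilpotent: T³ = 0, so T⁵ = 0.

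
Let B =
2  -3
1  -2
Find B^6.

B² = I (check: tr B = 0 and det B = -1), so B^6 = I since 6 is even.

[[1, 0], [0, 1]]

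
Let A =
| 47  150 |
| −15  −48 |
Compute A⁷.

[[20963, 69450], [−6945, −23022]]

tr A = −1 and det A = −6, so the characteristic polynomial is λ² − (−1)λ + (−6) with roots 2 and −3.
Eigenvectors give P = [[10, −3], [−3, 1]] with P⁻¹ = [[1, 3], [3, 10]], and A = P·diag(2, −3)·P⁻¹.
Then A⁷ = P·diag(128, −2187)·P⁻¹ = [[1280, 6561], [−384, −2187]] · [[1, 3], [3, 10]] = [[20963, 69450], [−6945, −23022]].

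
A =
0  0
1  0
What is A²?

[[0, 0], [0, 0]]

A is strictly triangular, hence nilpotent: A² = 0, so A² = 0.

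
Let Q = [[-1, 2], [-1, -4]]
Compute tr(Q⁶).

tr Q = -5 and det Q = 6, so the characteristic polynomial is λ² − (-5)λ + (6) with roots -2 and -3.
Eigenvectors give P = [[2, -1], [-1, 1]] with P⁻¹ = [[1, 1], [1, 2]], and Q = P·diag(-2, -3)·P⁻¹.
Then Q⁶ = P·diag(64, 729)·P⁻¹ = [[128, -729], [-64, 729]] · [[1, 1], [1, 2]] = [[-601, -1330], [665, 1394]].

793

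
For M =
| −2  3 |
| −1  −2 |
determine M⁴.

[[−47, −24], [8, −47]]

M² = [[1, −12], [4, 1]]
M³ = [[10, 27], [−9, 10]]
M⁴ = [[−47, −24], [8, −47]]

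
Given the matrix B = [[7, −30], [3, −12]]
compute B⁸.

tr B = −5 and det B = 6, so the characteristic polynomial is λ² − (−5)λ + (6) with roots −2 and −3.
Eigenvectors give P = [[10, 3], [3, 1]] with P⁻¹ = [[1, −3], [−3, 10]], and B = P·diag(−2, −3)·P⁻¹.
Then B⁸ = P·diag(256, 6561)·P⁻¹ = [[2560, 19683], [768, 6561]] · [[1, −3], [−3, 10]] = [[−56489, 189150], [−18915, 63306]].

[[−56489, 189150], [−18915, 63306]]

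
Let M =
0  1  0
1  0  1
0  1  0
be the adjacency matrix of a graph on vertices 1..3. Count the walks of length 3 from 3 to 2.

The number of length-3 walks from vertex 3 to vertex 2 is entry (3,2) of M³, where M is the adjacency matrix.
M² = [[1, 0, 1], [0, 2, 0], [1, 0, 1]]
M³ = [[0, 2, 0], [2, 0, 2], [0, 2, 0]]

2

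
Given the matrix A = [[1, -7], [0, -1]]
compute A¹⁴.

A² = I (check: tr A = 0 and det A = -1), so A¹⁴ = I since 14 is even.

[[1, 0], [0, 1]]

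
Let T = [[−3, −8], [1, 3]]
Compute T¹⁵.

[[−3, −8], [1, 3]]

T² = I (check: tr T = 0 and det T = −1), so T¹⁵ = T since 15 is odd.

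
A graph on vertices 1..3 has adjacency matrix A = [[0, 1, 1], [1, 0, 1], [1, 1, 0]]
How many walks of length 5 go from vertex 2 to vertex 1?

11

The number of length-5 walks from vertex 2 to vertex 1 is entry (2,1) of A⁵, where A is the adjacency matrix.
A² = [[2, 1, 1], [1, 2, 1], [1, 1, 2]]
A³ = [[2, 3, 3], [3, 2, 3], [3, 3, 2]]
A⁴ = [[6, 5, 5], [5, 6, 5], [5, 5, 6]]
A⁵ = [[10, 11, 11], [11, 10, 11], [11, 11, 10]]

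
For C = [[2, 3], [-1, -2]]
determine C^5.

C² = I (check: tr C = 0 and det C = -1), so C^5 = C since 5 is odd.

[[2, 3], [-1, -2]]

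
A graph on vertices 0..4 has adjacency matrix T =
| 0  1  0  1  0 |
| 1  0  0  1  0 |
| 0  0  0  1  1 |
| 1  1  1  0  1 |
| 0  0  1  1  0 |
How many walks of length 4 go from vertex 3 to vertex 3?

The number of length-4 walks from vertex 3 to vertex 3 is entry (3,3) of T⁴, where T is the adjacency matrix.
T² = [[2, 1, 1, 1, 1], [1, 2, 1, 1, 1], [1, 1, 2, 1, 1], [1, 1, 1, 4, 1], [1, 1, 1, 1, 2]]
T³ = [[2, 3, 2, 5, 2], [3, 2, 2, 5, 2], [2, 2, 2, 5, 3], [5, 5, 5, 4, 5], [2, 2, 3, 5, 2]]
T⁴ = [[8, 7, 7, 9, 7], [7, 8, 7, 9, 7], [7, 7, 8, 9, 7], [9, 9, 9, 20, 9], [7, 7, 7, 9, 8]]

20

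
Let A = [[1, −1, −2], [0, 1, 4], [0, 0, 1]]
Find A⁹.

[[1, −9, −162], [0, 1, 36], [0, 0, 1]]

A = I + N where N = [[0, −1, −2], [0, 0, 4], [0, 0, 0]] is strictly upper-triangular, so N³ = 0.
(I + N)⁹ = I + 9·N + 36·N² = [[1, −9, −162], [0, 1, 36], [0, 0, 1]].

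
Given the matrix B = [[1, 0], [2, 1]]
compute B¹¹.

[[1, 0], [22, 1]]

B = I + N where N = [[0, 0], [2, 0]] is strictly lower-triangular, so N² = 0.
(I + N)¹¹ = I + 11·N = [[1, 0], [22, 1]].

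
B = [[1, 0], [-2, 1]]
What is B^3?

B = I + N where N = [[0, 0], [-2, 0]] is strictly lower-triangular, so N^2 = 0.
(I + N)^3 = I + 3·N = [[1, 0], [-6, 1]].

[[1, 0], [-6, 1]]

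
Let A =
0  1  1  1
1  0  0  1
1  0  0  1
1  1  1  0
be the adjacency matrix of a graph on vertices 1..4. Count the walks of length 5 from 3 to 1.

The number of length-5 walks from vertex 3 to vertex 1 is entry (3,1) of A⁵, where A is the adjacency matrix.
A² = [[3, 1, 1, 2], [1, 2, 2, 1], [1, 2, 2, 1], [2, 1, 1, 3]]
A³ = [[4, 5, 5, 5], [5, 2, 2, 5], [5, 2, 2, 5], [5, 5, 5, 4]]
A⁴ = [[15, 9, 9, 14], [9, 10, 10, 9], [9, 10, 10, 9], [14, 9, 9, 15]]
A⁵ = [[32, 29, 29, 33], [29, 18, 18, 29], [29, 18, 18, 29], [33, 29, 29, 32]]

29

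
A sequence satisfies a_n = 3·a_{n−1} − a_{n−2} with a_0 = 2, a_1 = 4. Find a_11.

57314

With companion matrix T = [[3, −1], [1, 0]], [a_n, a_{n−1}]ᵀ = T·[a_{n−1}, a_{n−2}]ᵀ, so [a_11, a_10]ᵀ = T^10·[a_1, a_0]ᵀ.
T^10 = [[17711, −6765], [6765, −2584]], giving [a_11, a_10]ᵀ = [[57314], [21892]].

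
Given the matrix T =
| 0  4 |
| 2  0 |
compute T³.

T² = [[8, 0], [0, 8]]
T³ = [[0, 32], [16, 0]]

[[0, 32], [16, 0]]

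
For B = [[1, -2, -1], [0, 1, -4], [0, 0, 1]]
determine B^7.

B = I + N where N = [[0, -2, -1], [0, 0, -4], [0, 0, 0]] is strictly upper-triangular, so N^3 = 0.
(I + N)^7 = I + 7·N + 21·N^2 = [[1, -14, 161], [0, 1, -28], [0, 0, 1]].

[[1, -14, 161], [0, 1, -28], [0, 0, 1]]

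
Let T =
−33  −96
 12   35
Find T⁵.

tr T = 2 and det T = −3, so the characteristic polynomial is λ² − (2)λ + (−3) with roots 3 and −1.
Eigenvectors give P = [[8, −3], [−3, 1]] with P⁻¹ = [[−1, −3], [−3, −8]], and T = P·diag(3, −1)·P⁻¹.
Then T⁵ = P·diag(243, −1)·P⁻¹ = [[1944, 3], [−729, −1]] · [[−1, −3], [−3, −8]] = [[−1953, −5856], [732, 2195]].

[[−1953, −5856], [732, 2195]]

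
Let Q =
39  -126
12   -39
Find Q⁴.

[[81, 0], [0, 81]]

tr Q = 0 and det Q = -9, so the characteristic polynomial is λ² − (0)λ + (-9) with roots -3 and 3.
Eigenvectors give P = [[3, 7], [1, 2]] with P⁻¹ = [[-2, 7], [1, -3]], and Q = P·diag(-3, 3)·P⁻¹.
Then Q⁴ = P·diag(81, 81)·P⁻¹ = [[243, 567], [81, 162]] · [[-2, 7], [1, -3]] = [[81, 0], [0, 81]].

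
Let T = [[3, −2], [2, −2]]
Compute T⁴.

[[21, −10], [10, −4]]

T² = [[5, −2], [2, 0]]
T³ = [[11, −6], [6, −4]]
T⁴ = [[21, −10], [10, −4]]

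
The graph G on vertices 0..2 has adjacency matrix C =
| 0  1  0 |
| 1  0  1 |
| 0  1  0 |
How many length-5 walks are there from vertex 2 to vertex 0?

0

The number of length-5 walks from vertex 2 to vertex 0 is entry (2,0) of C⁵, where C is the adjacency matrix.
C² = [[1, 0, 1], [0, 2, 0], [1, 0, 1]]
C³ = [[0, 2, 0], [2, 0, 2], [0, 2, 0]]
C⁴ = [[2, 0, 2], [0, 4, 0], [2, 0, 2]]
C⁵ = [[0, 4, 0], [4, 0, 4], [0, 4, 0]]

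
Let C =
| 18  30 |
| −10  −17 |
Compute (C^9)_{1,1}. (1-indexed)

80268

tr C = 1 and det C = −6, so the characteristic polynomial is λ² − (1)λ + (−6) with roots 3 and −2.
Eigenvectors give P = [[−2, −3], [1, 2]] with P⁻¹ = [[−2, −3], [1, 2]], and C = P·diag(3, −2)·P⁻¹.
Then C^9 = P·diag(19683, −512)·P⁻¹ = [[−39366, 1536], [19683, −1024]] · [[−2, −3], [1, 2]] = [[80268, 121170], [−40390, −61097]].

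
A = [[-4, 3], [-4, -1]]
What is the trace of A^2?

-7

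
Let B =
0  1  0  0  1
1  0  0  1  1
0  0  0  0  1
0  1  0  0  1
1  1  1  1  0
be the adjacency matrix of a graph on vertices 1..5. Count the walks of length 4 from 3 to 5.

The number of length-4 walks from vertex 3 to vertex 5 is entry (3,5) of B⁴, where B is the adjacency matrix.
B² = [[2, 1, 1, 2, 1], [1, 3, 1, 1, 2], [1, 1, 1, 1, 0], [2, 1, 1, 2, 1], [1, 2, 0, 1, 4]]
B³ = [[2, 5, 1, 2, 6], [5, 4, 2, 5, 6], [1, 2, 0, 1, 4], [2, 5, 1, 2, 6], [6, 6, 4, 6, 4]]
B⁴ = [[11, 10, 6, 11, 10], [10, 16, 6, 10, 16], [6, 6, 4, 6, 4], [11, 10, 6, 11, 10], [10, 16, 4, 10, 22]]

4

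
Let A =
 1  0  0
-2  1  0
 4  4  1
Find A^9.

A = I + N where N = [[0, 0, 0], [-2, 0, 0], [4, 4, 0]] is strictly lower-triangular, so N^3 = 0.
(I + N)^9 = I + 9·N + 36·N^2 = [[1, 0, 0], [-18, 1, 0], [-252, 36, 1]].

[[1, 0, 0], [-18, 1, 0], [-252, 36, 1]]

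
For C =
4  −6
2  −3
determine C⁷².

[[4, −6], [2, −3]]

C² = C (a projection; rank 1, trace 1), so C⁷² = C.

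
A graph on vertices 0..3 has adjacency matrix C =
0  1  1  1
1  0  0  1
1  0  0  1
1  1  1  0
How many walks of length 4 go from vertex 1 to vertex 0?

The number of length-4 walks from vertex 1 to vertex 0 is entry (1,0) of C^4, where C is the adjacency matrix.
C^2 = [[3, 1, 1, 2], [1, 2, 2, 1], [1, 2, 2, 1], [2, 1, 1, 3]]
C^3 = [[4, 5, 5, 5], [5, 2, 2, 5], [5, 2, 2, 5], [5, 5, 5, 4]]
C^4 = [[15, 9, 9, 14], [9, 10, 10, 9], [9, 10, 10, 9], [14, 9, 9, 15]]

9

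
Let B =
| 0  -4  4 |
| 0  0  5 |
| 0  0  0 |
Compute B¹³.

B is strictly triangular, hence nilpotent: B³ = 0, so B¹³ = 0.

[[0, 0, 0], [0, 0, 0], [0, 0, 0]]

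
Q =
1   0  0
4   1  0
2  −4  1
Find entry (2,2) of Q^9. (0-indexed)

Q = I + N where N = [[0, 0, 0], [4, 0, 0], [2, −4, 0]] is strictly lower-triangular, so N^3 = 0.
(I + N)^9 = I + 9·N + 36·N^2 = [[1, 0, 0], [36, 1, 0], [−558, −36, 1]].

1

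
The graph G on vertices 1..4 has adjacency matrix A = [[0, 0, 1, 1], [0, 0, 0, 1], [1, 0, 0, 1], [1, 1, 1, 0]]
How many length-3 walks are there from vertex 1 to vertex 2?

The number of length-3 walks from vertex 1 to vertex 2 is entry (1,2) of A³, where A is the adjacency matrix.
A² = [[2, 1, 1, 1], [1, 1, 1, 0], [1, 1, 2, 1], [1, 0, 1, 3]]
A³ = [[2, 1, 3, 4], [1, 0, 1, 3], [3, 1, 2, 4], [4, 3, 4, 2]]

1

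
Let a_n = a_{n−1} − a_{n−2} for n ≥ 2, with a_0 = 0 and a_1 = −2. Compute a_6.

0

With companion matrix B = [[1, −1], [1, 0]], [a_n, a_{n−1}]ᵀ = B·[a_{n−1}, a_{n−2}]ᵀ, so [a_6, a_5]ᵀ = B⁵·[a_1, a_0]ᵀ.
B⁵ = [[0, 1], [−1, 1]], giving [a_6, a_5]ᵀ = [[0], [2]].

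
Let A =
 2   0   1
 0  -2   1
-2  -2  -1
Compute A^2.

[[2, -2, 1], [-2, 2, -3], [-2, 6, -3]]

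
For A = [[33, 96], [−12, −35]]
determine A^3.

[[225, 672], [−84, −251]]

tr A = −2 and det A = −3, so the characteristic polynomial is λ² − (−2)λ + (−3) with roots 1 and −3.
Eigenvectors give P = [[−3, −8], [1, 3]] with P⁻¹ = [[−3, −8], [1, 3]], and A = P·diag(1, −3)·P⁻¹.
Then A^3 = P·diag(1, −27)·P⁻¹ = [[−3, 216], [1, −81]] · [[−3, −8], [1, 3]] = [[225, 672], [−84, −251]].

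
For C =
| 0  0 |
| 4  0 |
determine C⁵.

[[0, 0], [0, 0]]

C is strictly triangular, hence nilpotent: C² = 0, so C⁵ = 0.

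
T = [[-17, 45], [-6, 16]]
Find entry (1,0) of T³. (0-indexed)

-18

tr T = -1 and det T = -2, so the characteristic polynomial is λ² − (-1)λ + (-2) with roots 1 and -2.
Eigenvectors give P = [[-5, 3], [-2, 1]] with P⁻¹ = [[1, -3], [2, -5]], and T = P·diag(1, -2)·P⁻¹.
Then T³ = P·diag(1, -8)·P⁻¹ = [[-5, -24], [-2, -8]] · [[1, -3], [2, -5]] = [[-53, 135], [-18, 46]].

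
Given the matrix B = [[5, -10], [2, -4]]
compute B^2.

[[5, -10], [2, -4]]

B² = B (a projection; rank 1, trace 1), so B^2 = B.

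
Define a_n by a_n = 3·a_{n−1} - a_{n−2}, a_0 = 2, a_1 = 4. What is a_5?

178

With companion matrix Q = [[3, -1], [1, 0]], [a_n, a_{n−1}]ᵀ = Q·[a_{n−1}, a_{n−2}]ᵀ, so [a_5, a_4]ᵀ = Q⁴·[a_1, a_0]ᵀ.
Q⁴ = [[55, -21], [21, -8]], giving [a_5, a_4]ᵀ = [[178], [68]].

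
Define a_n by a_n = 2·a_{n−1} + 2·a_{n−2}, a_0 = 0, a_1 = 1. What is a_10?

6688

With companion matrix B = [[2, 2], [1, 0]], [a_n, a_{n−1}]ᵀ = B·[a_{n−1}, a_{n−2}]ᵀ, so [a_10, a_9]ᵀ = B^9·[a_1, a_0]ᵀ.
B^9 = [[6688, 4896], [2448, 1792]], giving [a_10, a_9]ᵀ = [[6688], [2448]].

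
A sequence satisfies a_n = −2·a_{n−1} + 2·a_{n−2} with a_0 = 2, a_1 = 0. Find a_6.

176

With companion matrix T = [[−2, 2], [1, 0]], [a_n, a_{n−1}]ᵀ = T·[a_{n−1}, a_{n−2}]ᵀ, so [a_6, a_5]ᵀ = T⁵·[a_1, a_0]ᵀ.
T⁵ = [[−120, 88], [44, −32]], giving [a_6, a_5]ᵀ = [[176], [−64]].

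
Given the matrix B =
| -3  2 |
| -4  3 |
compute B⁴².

B² = I (check: tr B = 0 and det B = -1), so B⁴² = I since 42 is even.

[[1, 0], [0, 1]]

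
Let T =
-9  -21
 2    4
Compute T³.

[[-141, -399], [38, 106]]

tr T = -5 and det T = 6, so the characteristic polynomial is λ² − (-5)λ + (6) with roots -3 and -2.
Eigenvectors give P = [[7, -3], [-2, 1]] with P⁻¹ = [[1, 3], [2, 7]], and T = P·diag(-3, -2)·P⁻¹.
Then T³ = P·diag(-27, -8)·P⁻¹ = [[-189, 24], [54, -8]] · [[1, 3], [2, 7]] = [[-141, -399], [38, 106]].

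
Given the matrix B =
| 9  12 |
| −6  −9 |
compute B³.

[[81, 108], [−54, −81]]

tr B = 0 and det B = −9, so the characteristic polynomial is λ² − (0)λ + (−9) with roots 3 and −3.
Eigenvectors give P = [[2, 1], [−1, −1]] with P⁻¹ = [[1, 1], [−1, −2]], and B = P·diag(3, −3)·P⁻¹.
Then B³ = P·diag(27, −27)·P⁻¹ = [[54, −27], [−27, 27]] · [[1, 1], [−1, −2]] = [[81, 108], [−54, −81]].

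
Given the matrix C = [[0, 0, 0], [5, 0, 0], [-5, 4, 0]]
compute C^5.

[[0, 0, 0], [0, 0, 0], [0, 0, 0]]

C is strictly triangular, hence nilpotent: C^3 = 0, so C^5 = 0.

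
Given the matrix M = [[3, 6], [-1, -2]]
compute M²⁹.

[[3, 6], [-1, -2]]

M² = M (a projection; rank 1, trace 1), so M²⁹ = M.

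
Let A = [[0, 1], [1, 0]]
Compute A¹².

[[1, 0], [0, 1]]

A² = I (check: tr A = 0 and det A = -1), so A¹² = I since 12 is even.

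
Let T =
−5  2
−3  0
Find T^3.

[[−65, 38], [−57, 30]]

tr T = −5 and det T = 6, so the characteristic polynomial is λ² − (−5)λ + (6) with roots −2 and −3.
Eigenvectors give P = [[−2, 1], [−3, 1]] with P⁻¹ = [[1, −1], [3, −2]], and T = P·diag(−2, −3)·P⁻¹.
Then T^3 = P·diag(−8, −27)·P⁻¹ = [[16, −27], [24, −27]] · [[1, −1], [3, −2]] = [[−65, 38], [−57, 30]].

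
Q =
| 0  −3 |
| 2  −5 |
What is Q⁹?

tr Q = −5 and det Q = 6, so the characteristic polynomial is λ² − (−5)λ + (6) with roots −2 and −3.
Eigenvectors give P = [[3, 1], [2, 1]] with P⁻¹ = [[1, −1], [−2, 3]], and Q = P·diag(−2, −3)·P⁻¹.
Then Q⁹ = P·diag(−512, −19683)·P⁻¹ = [[−1536, −19683], [−1024, −19683]] · [[1, −1], [−2, 3]] = [[37830, −57513], [38342, −58025]].

[[37830, −57513], [38342, −58025]]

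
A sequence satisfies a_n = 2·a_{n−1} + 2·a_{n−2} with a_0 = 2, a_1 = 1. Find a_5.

108

With companion matrix Q = [[2, 2], [1, 0]], [a_n, a_{n−1}]ᵀ = Q·[a_{n−1}, a_{n−2}]ᵀ, so [a_5, a_4]ᵀ = Q⁴·[a_1, a_0]ᵀ.
Q⁴ = [[44, 32], [16, 12]], giving [a_5, a_4]ᵀ = [[108], [40]].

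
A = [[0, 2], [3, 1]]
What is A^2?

[[6, 2], [3, 7]]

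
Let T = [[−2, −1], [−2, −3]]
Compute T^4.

[[86, 85], [170, 171]]

T^2 = [[6, 5], [10, 11]]
T^3 = [[−22, −21], [−42, −43]]
T^4 = [[86, 85], [170, 171]]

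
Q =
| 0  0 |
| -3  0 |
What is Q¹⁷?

[[0, 0], [0, 0]]

Q is strictly triangular, hence nilpotent: Q² = 0, so Q¹⁷ = 0.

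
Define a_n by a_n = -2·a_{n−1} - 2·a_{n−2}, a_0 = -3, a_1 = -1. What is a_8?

With companion matrix B = [[-2, -2], [1, 0]], [a_n, a_{n−1}]ᵀ = B·[a_{n−1}, a_{n−2}]ᵀ, so [a_8, a_7]ᵀ = B⁷·[a_1, a_0]ᵀ.
B⁷ = [[0, 16], [-8, -16]], giving [a_8, a_7]ᵀ = [[-48], [56]].

-48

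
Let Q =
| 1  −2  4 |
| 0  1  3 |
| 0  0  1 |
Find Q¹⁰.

Q = I + N where N = [[0, −2, 4], [0, 0, 3], [0, 0, 0]] is strictly upper-triangular, so N³ = 0.
(I + N)¹⁰ = I + 10·N + 45·N² = [[1, −20, −230], [0, 1, 30], [0, 0, 1]].

[[1, −20, −230], [0, 1, 30], [0, 0, 1]]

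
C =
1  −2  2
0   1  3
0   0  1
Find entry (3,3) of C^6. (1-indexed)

1

C = I + N where N = [[0, −2, 2], [0, 0, 3], [0, 0, 0]] is strictly upper-triangular, so N^3 = 0.
(I + N)^6 = I + 6·N + 15·N^2 = [[1, −12, −78], [0, 1, 18], [0, 0, 1]].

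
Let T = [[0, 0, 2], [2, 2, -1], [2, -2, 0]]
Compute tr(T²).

16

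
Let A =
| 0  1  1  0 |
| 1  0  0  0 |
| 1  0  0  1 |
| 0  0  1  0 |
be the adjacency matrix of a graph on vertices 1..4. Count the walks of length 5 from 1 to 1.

The number of length-5 walks from vertex 1 to vertex 1 is entry (1,1) of A^5, where A is the adjacency matrix.
A^2 = [[2, 0, 0, 1], [0, 1, 1, 0], [0, 1, 2, 0], [1, 0, 0, 1]]
A^3 = [[0, 2, 3, 0], [2, 0, 0, 1], [3, 0, 0, 2], [0, 1, 2, 0]]
A^4 = [[5, 0, 0, 3], [0, 2, 3, 0], [0, 3, 5, 0], [3, 0, 0, 2]]
A^5 = [[0, 5, 8, 0], [5, 0, 0, 3], [8, 0, 0, 5], [0, 3, 5, 0]]

0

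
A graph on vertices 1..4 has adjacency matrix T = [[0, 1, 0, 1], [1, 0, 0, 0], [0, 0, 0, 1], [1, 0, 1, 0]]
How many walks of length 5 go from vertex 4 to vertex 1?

8

The number of length-5 walks from vertex 4 to vertex 1 is entry (4,1) of T⁵, where T is the adjacency matrix.
T² = [[2, 0, 1, 0], [0, 1, 0, 1], [1, 0, 1, 0], [0, 1, 0, 2]]
T³ = [[0, 2, 0, 3], [2, 0, 1, 0], [0, 1, 0, 2], [3, 0, 2, 0]]
T⁴ = [[5, 0, 3, 0], [0, 2, 0, 3], [3, 0, 2, 0], [0, 3, 0, 5]]
T⁵ = [[0, 5, 0, 8], [5, 0, 3, 0], [0, 3, 0, 5], [8, 0, 5, 0]]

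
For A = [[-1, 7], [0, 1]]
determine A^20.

A² = I (check: tr A = 0 and det A = -1), so A^20 = I since 20 is even.

[[1, 0], [0, 1]]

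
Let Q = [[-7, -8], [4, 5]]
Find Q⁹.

tr Q = -2 and det Q = -3, so the characteristic polynomial is λ² − (-2)λ + (-3) with roots -3 and 1.
Eigenvectors give P = [[-2, -1], [1, 1]] with P⁻¹ = [[-1, -1], [1, 2]], and Q = P·diag(-3, 1)·P⁻¹.
Then Q⁹ = P·diag(-19683, 1)·P⁻¹ = [[39366, -1], [-19683, 1]] · [[-1, -1], [1, 2]] = [[-39367, -39368], [19684, 19685]].

[[-39367, -39368], [19684, 19685]]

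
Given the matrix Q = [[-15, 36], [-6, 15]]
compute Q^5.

[[-1215, 2916], [-486, 1215]]

tr Q = 0 and det Q = -9, so the characteristic polynomial is λ² − (0)λ + (-9) with roots 3 and -3.
Eigenvectors give P = [[-2, 3], [-1, 1]] with P⁻¹ = [[1, -3], [1, -2]], and Q = P·diag(3, -3)·P⁻¹.
Then Q^5 = P·diag(243, -243)·P⁻¹ = [[-486, -729], [-243, -243]] · [[1, -3], [1, -2]] = [[-1215, 2916], [-486, 1215]].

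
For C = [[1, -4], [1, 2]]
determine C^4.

C^2 = [[-3, -12], [3, 0]]
C^3 = [[-15, -12], [3, -12]]
C^4 = [[-27, 36], [-9, -36]]

[[-27, 36], [-9, -36]]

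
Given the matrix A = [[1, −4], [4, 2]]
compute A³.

[[−63, 36], [−36, −72]]

A² = [[−15, −12], [12, −12]]
A³ = [[−63, 36], [−36, −72]]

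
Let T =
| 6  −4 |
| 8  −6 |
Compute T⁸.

[[256, 0], [0, 256]]

tr T = 0 and det T = −4, so the characteristic polynomial is λ² − (0)λ + (−4) with roots 2 and −2.
Eigenvectors give P = [[1, −1], [1, −2]] with P⁻¹ = [[2, −1], [1, −1]], and T = P·diag(2, −2)·P⁻¹.
Then T⁸ = P·diag(256, 256)·P⁻¹ = [[256, −256], [256, −512]] · [[2, −1], [1, −1]] = [[256, 0], [0, 256]].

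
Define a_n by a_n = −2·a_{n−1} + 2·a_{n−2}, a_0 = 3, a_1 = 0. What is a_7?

With companion matrix C = [[−2, 2], [1, 0]], [a_n, a_{n−1}]ᵀ = C·[a_{n−1}, a_{n−2}]ᵀ, so [a_7, a_6]ᵀ = C⁶·[a_1, a_0]ᵀ.
C⁶ = [[328, −240], [−120, 88]], giving [a_7, a_6]ᵀ = [[−720], [264]].

−720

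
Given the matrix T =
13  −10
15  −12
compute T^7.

[[6817, −4630], [6945, −4758]]

tr T = 1 and det T = −6, so the characteristic polynomial is λ² − (1)λ + (−6) with roots −2 and 3.
Eigenvectors give P = [[−2, 1], [−3, 1]] with P⁻¹ = [[1, −1], [3, −2]], and T = P·diag(−2, 3)·P⁻¹.
Then T^7 = P·diag(−128, 2187)·P⁻¹ = [[256, 2187], [384, 2187]] · [[1, −1], [3, −2]] = [[6817, −4630], [6945, −4758]].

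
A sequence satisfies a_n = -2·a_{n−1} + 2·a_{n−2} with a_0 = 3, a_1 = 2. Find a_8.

176

With companion matrix A = [[-2, 2], [1, 0]], [a_n, a_{n−1}]ᵀ = A·[a_{n−1}, a_{n−2}]ᵀ, so [a_8, a_7]ᵀ = A⁷·[a_1, a_0]ᵀ.
A⁷ = [[-896, 656], [328, -240]], giving [a_8, a_7]ᵀ = [[176], [-64]].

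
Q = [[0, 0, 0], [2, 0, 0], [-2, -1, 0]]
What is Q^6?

[[0, 0, 0], [0, 0, 0], [0, 0, 0]]

Q is strictly triangular, hence nilpotent: Q^3 = 0, so Q^6 = 0.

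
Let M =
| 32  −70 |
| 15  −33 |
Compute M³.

tr M = −1 and det M = −6, so the characteristic polynomial is λ² − (−1)λ + (−6) with roots 2 and −3.
Eigenvectors give P = [[7, 2], [3, 1]] with P⁻¹ = [[1, −2], [−3, 7]], and M = P·diag(2, −3)·P⁻¹.
Then M³ = P·diag(8, −27)·P⁻¹ = [[56, −54], [24, −27]] · [[1, −2], [−3, 7]] = [[218, −490], [105, −237]].

[[218, −490], [105, −237]]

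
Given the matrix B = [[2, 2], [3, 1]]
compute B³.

B² = [[10, 6], [9, 7]]
B³ = [[38, 26], [39, 25]]

[[38, 26], [39, 25]]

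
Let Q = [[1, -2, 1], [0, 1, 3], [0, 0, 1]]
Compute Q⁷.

Q = I + N where N = [[0, -2, 1], [0, 0, 3], [0, 0, 0]] is strictly upper-triangular, so N³ = 0.
(I + N)⁷ = I + 7·N + 21·N² = [[1, -14, -119], [0, 1, 21], [0, 0, 1]].

[[1, -14, -119], [0, 1, 21], [0, 0, 1]]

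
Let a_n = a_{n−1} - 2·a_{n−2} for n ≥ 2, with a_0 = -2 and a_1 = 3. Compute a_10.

-101

With companion matrix A = [[1, -2], [1, 0]], [a_n, a_{n−1}]ᵀ = A·[a_{n−1}, a_{n−2}]ᵀ, so [a_10, a_9]ᵀ = A⁹·[a_1, a_0]ᵀ.
A⁹ = [[-11, 34], [-17, 6]], giving [a_10, a_9]ᵀ = [[-101], [-63]].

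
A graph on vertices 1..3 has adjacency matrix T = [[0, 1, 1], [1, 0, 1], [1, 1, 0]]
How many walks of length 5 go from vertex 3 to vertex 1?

The number of length-5 walks from vertex 3 to vertex 1 is entry (3,1) of T^5, where T is the adjacency matrix.
T^2 = [[2, 1, 1], [1, 2, 1], [1, 1, 2]]
T^3 = [[2, 3, 3], [3, 2, 3], [3, 3, 2]]
T^4 = [[6, 5, 5], [5, 6, 5], [5, 5, 6]]
T^5 = [[10, 11, 11], [11, 10, 11], [11, 11, 10]]

11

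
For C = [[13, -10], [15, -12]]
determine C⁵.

[[793, -550], [825, -582]]

tr C = 1 and det C = -6, so the characteristic polynomial is λ² − (1)λ + (-6) with roots 3 and -2.
Eigenvectors give P = [[1, -2], [1, -3]] with P⁻¹ = [[3, -2], [1, -1]], and C = P·diag(3, -2)·P⁻¹.
Then C⁵ = P·diag(243, -32)·P⁻¹ = [[243, 64], [243, 96]] · [[3, -2], [1, -1]] = [[793, -550], [825, -582]].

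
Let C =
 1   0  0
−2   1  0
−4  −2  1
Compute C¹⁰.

[[1, 0, 0], [−20, 1, 0], [140, −20, 1]]

C = I + N where N = [[0, 0, 0], [−2, 0, 0], [−4, −2, 0]] is strictly lower-triangular, so N³ = 0.
(I + N)¹⁰ = I + 10·N + 45·N² = [[1, 0, 0], [−20, 1, 0], [140, −20, 1]].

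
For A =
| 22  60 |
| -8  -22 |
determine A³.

[[88, 240], [-32, -88]]

tr A = 0 and det A = -4, so the characteristic polynomial is λ² − (0)λ + (-4) with roots 2 and -2.
Eigenvectors give P = [[3, 5], [-1, -2]] with P⁻¹ = [[2, 5], [-1, -3]], and A = P·diag(2, -2)·P⁻¹.
Then A³ = P·diag(8, -8)·P⁻¹ = [[24, -40], [-8, 16]] · [[2, 5], [-1, -3]] = [[88, 240], [-32, -88]].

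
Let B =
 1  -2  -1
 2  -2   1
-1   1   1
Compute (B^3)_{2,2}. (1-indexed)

1

B^2 = [[-2, 1, -4], [-3, 1, -3], [0, 1, 3]]
B^3 = [[4, -2, -1], [2, 1, 1], [-1, 1, 4]]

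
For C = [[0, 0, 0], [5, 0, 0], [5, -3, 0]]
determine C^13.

C is strictly triangular, hence nilpotent: C^3 = 0, so C^13 = 0.

[[0, 0, 0], [0, 0, 0], [0, 0, 0]]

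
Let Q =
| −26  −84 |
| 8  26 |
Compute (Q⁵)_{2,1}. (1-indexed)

tr Q = 0 and det Q = −4, so the characteristic polynomial is λ² − (0)λ + (−4) with roots 2 and −2.
Eigenvectors give P = [[−3, 7], [1, −2]] with P⁻¹ = [[2, 7], [1, 3]], and Q = P·diag(2, −2)·P⁻¹.
Then Q⁵ = P·diag(32, −32)·P⁻¹ = [[−96, −224], [32, 64]] · [[2, 7], [1, 3]] = [[−416, −1344], [128, 416]].

128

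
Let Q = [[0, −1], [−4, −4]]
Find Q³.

[[−16, −20], [−80, −96]]

Q² = [[4, 4], [16, 20]]
Q³ = [[−16, −20], [−80, −96]]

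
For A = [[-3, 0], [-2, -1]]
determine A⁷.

[[-2187, 0], [-2186, -1]]

tr A = -4 and det A = 3, so the characteristic polynomial is λ² − (-4)λ + (3) with roots -1 and -3.
Eigenvectors give P = [[0, 1], [-1, 1]] with P⁻¹ = [[1, -1], [1, 0]], and A = P·diag(-1, -3)·P⁻¹.
Then A⁷ = P·diag(-1, -2187)·P⁻¹ = [[0, -2187], [1, -2187]] · [[1, -1], [1, 0]] = [[-2187, 0], [-2186, -1]].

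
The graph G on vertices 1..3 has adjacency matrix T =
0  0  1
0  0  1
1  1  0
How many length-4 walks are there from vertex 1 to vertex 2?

The number of length-4 walks from vertex 1 to vertex 2 is entry (1,2) of T⁴, where T is the adjacency matrix.
T² = [[1, 1, 0], [1, 1, 0], [0, 0, 2]]
T³ = [[0, 0, 2], [0, 0, 2], [2, 2, 0]]
T⁴ = [[2, 2, 0], [2, 2, 0], [0, 0, 4]]

2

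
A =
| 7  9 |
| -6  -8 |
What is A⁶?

[[-125, -189], [126, 190]]

tr A = -1 and det A = -2, so the characteristic polynomial is λ² − (-1)λ + (-2) with roots -2 and 1.
Eigenvectors give P = [[1, -3], [-1, 2]] with P⁻¹ = [[-2, -3], [-1, -1]], and A = P·diag(-2, 1)·P⁻¹.
Then A⁶ = P·diag(64, 1)·P⁻¹ = [[64, -3], [-64, 2]] · [[-2, -3], [-1, -1]] = [[-125, -189], [126, 190]].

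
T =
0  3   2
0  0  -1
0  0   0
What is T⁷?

[[0, 0, 0], [0, 0, 0], [0, 0, 0]]

T is strictly triangular, hence nilpotent: T³ = 0, so T⁷ = 0.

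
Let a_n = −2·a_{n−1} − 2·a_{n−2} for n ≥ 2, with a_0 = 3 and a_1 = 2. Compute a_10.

With companion matrix M = [[−2, −2], [1, 0]], [a_n, a_{n−1}]ᵀ = M·[a_{n−1}, a_{n−2}]ᵀ, so [a_10, a_9]ᵀ = M^9·[a_1, a_0]ᵀ.
M^9 = [[−32, −32], [16, 0]], giving [a_10, a_9]ᵀ = [[−160], [32]].

−160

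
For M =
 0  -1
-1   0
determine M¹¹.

M² = I (check: tr M = 0 and det M = -1), so M¹¹ = M since 11 is odd.

[[0, -1], [-1, 0]]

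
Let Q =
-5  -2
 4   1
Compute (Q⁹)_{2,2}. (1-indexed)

tr Q = -4 and det Q = 3, so the characteristic polynomial is λ² − (-4)λ + (3) with roots -1 and -3.
Eigenvectors give P = [[1, -1], [-2, 1]] with P⁻¹ = [[-1, -1], [-2, -1]], and Q = P·diag(-1, -3)·P⁻¹.
Then Q⁹ = P·diag(-1, -19683)·P⁻¹ = [[-1, 19683], [2, -19683]] · [[-1, -1], [-2, -1]] = [[-39365, -19682], [39364, 19681]].

19681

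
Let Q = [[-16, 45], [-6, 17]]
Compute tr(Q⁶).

tr Q = 1 and det Q = -2, so the characteristic polynomial is λ² − (1)λ + (-2) with roots 2 and -1.
Eigenvectors give P = [[-5, 3], [-2, 1]] with P⁻¹ = [[1, -3], [2, -5]], and Q = P·diag(2, -1)·P⁻¹.
Then Q⁶ = P·diag(64, 1)·P⁻¹ = [[-320, 3], [-128, 1]] · [[1, -3], [2, -5]] = [[-314, 945], [-126, 379]].

65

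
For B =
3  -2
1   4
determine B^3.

B^2 = [[7, -14], [7, 14]]
B^3 = [[7, -70], [35, 42]]

[[7, -70], [35, 42]]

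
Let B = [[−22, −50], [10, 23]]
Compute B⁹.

tr B = 1 and det B = −6, so the characteristic polynomial is λ² − (1)λ + (−6) with roots −2 and 3.
Eigenvectors give P = [[5, −2], [−2, 1]] with P⁻¹ = [[1, 2], [2, 5]], and B = P·diag(−2, 3)·P⁻¹.
Then B⁹ = P·diag(−512, 19683)·P⁻¹ = [[−2560, −39366], [1024, 19683]] · [[1, 2], [2, 5]] = [[−81292, −201950], [40390, 100463]].

[[−81292, −201950], [40390, 100463]]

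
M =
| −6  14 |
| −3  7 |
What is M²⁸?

[[−6, 14], [−3, 7]]

M² = M (a projection; rank 1, trace 1), so M²⁸ = M.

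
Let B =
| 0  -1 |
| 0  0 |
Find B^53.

B is strictly triangular, hence nilpotent: B^2 = 0, so B^53 = 0.

[[0, 0], [0, 0]]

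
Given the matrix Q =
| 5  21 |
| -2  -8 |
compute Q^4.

[[-89, -315], [30, 106]]

tr Q = -3 and det Q = 2, so the characteristic polynomial is λ² − (-3)λ + (2) with roots -1 and -2.
Eigenvectors give P = [[7, -3], [-2, 1]] with P⁻¹ = [[1, 3], [2, 7]], and Q = P·diag(-1, -2)·P⁻¹.
Then Q^4 = P·diag(1, 16)·P⁻¹ = [[7, -48], [-2, 16]] · [[1, 3], [2, 7]] = [[-89, -315], [30, 106]].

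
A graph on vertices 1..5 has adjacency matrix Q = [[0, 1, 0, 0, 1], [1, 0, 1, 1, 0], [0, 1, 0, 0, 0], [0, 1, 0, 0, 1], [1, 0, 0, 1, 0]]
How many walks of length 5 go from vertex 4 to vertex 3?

The number of length-5 walks from vertex 4 to vertex 3 is entry (4,3) of Q⁵, where Q is the adjacency matrix.
Q² = [[2, 0, 1, 2, 0], [0, 3, 0, 0, 2], [1, 0, 1, 1, 0], [2, 0, 1, 2, 0], [0, 2, 0, 0, 2]]
Q³ = [[0, 5, 0, 0, 4], [5, 0, 3, 5, 0], [0, 3, 0, 0, 2], [0, 5, 0, 0, 4], [4, 0, 2, 4, 0]]
Q⁴ = [[9, 0, 5, 9, 0], [0, 13, 0, 0, 10], [5, 0, 3, 5, 0], [9, 0, 5, 9, 0], [0, 10, 0, 0, 8]]
Q⁵ = [[0, 23, 0, 0, 18], [23, 0, 13, 23, 0], [0, 13, 0, 0, 10], [0, 23, 0, 0, 18], [18, 0, 10, 18, 0]]

0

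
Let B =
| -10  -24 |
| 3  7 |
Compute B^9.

[[-4600, -12264], [1533, 4087]]

tr B = -3 and det B = 2, so the characteristic polynomial is λ² − (-3)λ + (2) with roots -1 and -2.
Eigenvectors give P = [[8, 3], [-3, -1]] with P⁻¹ = [[-1, -3], [3, 8]], and B = P·diag(-1, -2)·P⁻¹.
Then B^9 = P·diag(-1, -512)·P⁻¹ = [[-8, -1536], [3, 512]] · [[-1, -3], [3, 8]] = [[-4600, -12264], [1533, 4087]].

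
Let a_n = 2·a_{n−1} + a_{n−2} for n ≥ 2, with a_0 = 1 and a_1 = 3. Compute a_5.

99

With companion matrix M = [[2, 1], [1, 0]], [a_n, a_{n−1}]ᵀ = M·[a_{n−1}, a_{n−2}]ᵀ, so [a_5, a_4]ᵀ = M⁴·[a_1, a_0]ᵀ.
M⁴ = [[29, 12], [12, 5]], giving [a_5, a_4]ᵀ = [[99], [41]].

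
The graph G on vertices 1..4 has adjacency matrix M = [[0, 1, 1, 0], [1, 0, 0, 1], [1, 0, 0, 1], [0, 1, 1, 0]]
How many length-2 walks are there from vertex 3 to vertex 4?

The number of length-2 walks from vertex 3 to vertex 4 is entry (3,4) of M², where M is the adjacency matrix.
M² = [[2, 0, 0, 2], [0, 2, 2, 0], [0, 2, 2, 0], [2, 0, 0, 2]]

0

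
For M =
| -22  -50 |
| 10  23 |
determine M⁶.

tr M = 1 and det M = -6, so the characteristic polynomial is λ² − (1)λ + (-6) with roots -2 and 3.
Eigenvectors give P = [[5, -2], [-2, 1]] with P⁻¹ = [[1, 2], [2, 5]], and M = P·diag(-2, 3)·P⁻¹.
Then M⁶ = P·diag(64, 729)·P⁻¹ = [[320, -1458], [-128, 729]] · [[1, 2], [2, 5]] = [[-2596, -6650], [1330, 3389]].

[[-2596, -6650], [1330, 3389]]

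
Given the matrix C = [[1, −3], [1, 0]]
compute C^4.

[[1, 15], [−5, 6]]

C^2 = [[−2, −3], [1, −3]]
C^3 = [[−5, 6], [−2, −3]]
C^4 = [[1, 15], [−5, 6]]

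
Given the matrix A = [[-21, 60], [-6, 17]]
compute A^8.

tr A = -4 and det A = 3, so the characteristic polynomial is λ² − (-4)λ + (3) with roots -3 and -1.
Eigenvectors give P = [[10, 3], [3, 1]] with P⁻¹ = [[1, -3], [-3, 10]], and A = P·diag(-3, -1)·P⁻¹.
Then A^8 = P·diag(6561, 1)·P⁻¹ = [[65610, 3], [19683, 1]] · [[1, -3], [-3, 10]] = [[65601, -196800], [19680, -59039]].

[[65601, -196800], [19680, -59039]]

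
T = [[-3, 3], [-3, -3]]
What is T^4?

T^2 = [[0, -18], [18, 0]]
T^3 = [[54, 54], [-54, 54]]
T^4 = [[-324, 0], [0, -324]]

[[-324, 0], [0, -324]]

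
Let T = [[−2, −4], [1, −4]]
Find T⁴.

T² = [[0, 24], [−6, 12]]
T³ = [[24, −96], [24, −24]]
T⁴ = [[−144, 288], [−72, 0]]

[[−144, 288], [−72, 0]]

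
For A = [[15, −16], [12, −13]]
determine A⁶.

[[2913, −2912], [2184, −2183]]

tr A = 2 and det A = −3, so the characteristic polynomial is λ² − (2)λ + (−3) with roots −1 and 3.
Eigenvectors give P = [[−1, 4], [−1, 3]] with P⁻¹ = [[3, −4], [1, −1]], and A = P·diag(−1, 3)·P⁻¹.
Then A⁶ = P·diag(1, 729)·P⁻¹ = [[−1, 2916], [−1, 2187]] · [[3, −4], [1, −1]] = [[2913, −2912], [2184, −2183]].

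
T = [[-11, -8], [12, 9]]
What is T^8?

tr T = -2 and det T = -3, so the characteristic polynomial is λ² − (-2)λ + (-3) with roots 1 and -3.
Eigenvectors give P = [[-2, -1], [3, 1]] with P⁻¹ = [[1, 1], [-3, -2]], and T = P·diag(1, -3)·P⁻¹.
Then T^8 = P·diag(1, 6561)·P⁻¹ = [[-2, -6561], [3, 6561]] · [[1, 1], [-3, -2]] = [[19681, 13120], [-19680, -13119]].

[[19681, 13120], [-19680, -13119]]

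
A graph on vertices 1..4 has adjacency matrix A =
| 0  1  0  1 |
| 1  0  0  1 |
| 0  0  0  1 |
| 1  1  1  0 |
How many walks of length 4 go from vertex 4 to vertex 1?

The number of length-4 walks from vertex 4 to vertex 1 is entry (4,1) of A⁴, where A is the adjacency matrix.
A² = [[2, 1, 1, 1], [1, 2, 1, 1], [1, 1, 1, 0], [1, 1, 0, 3]]
A³ = [[2, 3, 1, 4], [3, 2, 1, 4], [1, 1, 0, 3], [4, 4, 3, 2]]
A⁴ = [[7, 6, 4, 6], [6, 7, 4, 6], [4, 4, 3, 2], [6, 6, 2, 11]]

6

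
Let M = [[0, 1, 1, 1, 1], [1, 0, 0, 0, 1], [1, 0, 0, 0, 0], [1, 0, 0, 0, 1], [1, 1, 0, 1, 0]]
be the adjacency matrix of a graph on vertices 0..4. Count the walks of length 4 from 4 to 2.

6

The number of length-4 walks from vertex 4 to vertex 2 is entry (4,2) of M⁴, where M is the adjacency matrix.
M² = [[4, 1, 0, 1, 2], [1, 2, 1, 2, 1], [0, 1, 1, 1, 1], [1, 2, 1, 2, 1], [2, 1, 1, 1, 3]]
M³ = [[4, 6, 4, 6, 6], [6, 2, 1, 2, 5], [4, 1, 0, 1, 2], [6, 2, 1, 2, 5], [6, 5, 2, 5, 4]]
M⁴ = [[22, 10, 4, 10, 16], [10, 11, 6, 11, 10], [4, 6, 4, 6, 6], [10, 11, 6, 11, 10], [16, 10, 6, 10, 16]]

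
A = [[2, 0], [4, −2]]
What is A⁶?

tr A = 0 and det A = −4, so the characteristic polynomial is λ² − (0)λ + (−4) with roots −2 and 2.
Eigenvectors give P = [[0, 1], [−1, 1]] with P⁻¹ = [[1, −1], [1, 0]], and A = P·diag(−2, 2)·P⁻¹.
Then A⁶ = P·diag(64, 64)·P⁻¹ = [[0, 64], [−64, 64]] · [[1, −1], [1, 0]] = [[64, 0], [0, 64]].

[[64, 0], [0, 64]]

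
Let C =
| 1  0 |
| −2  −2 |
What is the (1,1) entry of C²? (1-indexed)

1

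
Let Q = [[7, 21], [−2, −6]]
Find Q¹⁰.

Q² = Q (a projection; rank 1, trace 1), so Q¹⁰ = Q.

[[7, 21], [−2, −6]]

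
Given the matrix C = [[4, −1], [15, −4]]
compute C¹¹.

[[4, −1], [15, −4]]

C² = I (check: tr C = 0 and det C = −1), so C¹¹ = C since 11 is odd.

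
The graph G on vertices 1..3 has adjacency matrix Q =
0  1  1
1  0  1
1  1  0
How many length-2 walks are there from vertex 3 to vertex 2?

The number of length-2 walks from vertex 3 to vertex 2 is entry (3,2) of Q^2, where Q is the adjacency matrix.
Q^2 = [[2, 1, 1], [1, 2, 1], [1, 1, 2]]

1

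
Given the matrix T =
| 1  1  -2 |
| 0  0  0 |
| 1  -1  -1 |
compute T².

[[-1, 3, 0], [0, 0, 0], [0, 2, -1]]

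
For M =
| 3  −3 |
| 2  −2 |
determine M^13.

M² = M (a projection; rank 1, trace 1), so M^13 = M.

[[3, −3], [2, −2]]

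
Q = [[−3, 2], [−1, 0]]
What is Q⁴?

tr Q = −3 and det Q = 2, so the characteristic polynomial is λ² − (−3)λ + (2) with roots −1 and −2.
Eigenvectors give P = [[1, 2], [1, 1]] with P⁻¹ = [[−1, 2], [1, −1]], and Q = P·diag(−1, −2)·P⁻¹.
Then Q⁴ = P·diag(1, 16)·P⁻¹ = [[1, 32], [1, 16]] · [[−1, 2], [1, −1]] = [[31, −30], [15, −14]].

[[31, −30], [15, −14]]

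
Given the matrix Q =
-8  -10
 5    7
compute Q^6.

tr Q = -1 and det Q = -6, so the characteristic polynomial is λ² − (-1)λ + (-6) with roots 2 and -3.
Eigenvectors give P = [[-1, 2], [1, -1]] with P⁻¹ = [[1, 2], [1, 1]], and Q = P·diag(2, -3)·P⁻¹.
Then Q^6 = P·diag(64, 729)·P⁻¹ = [[-64, 1458], [64, -729]] · [[1, 2], [1, 1]] = [[1394, 1330], [-665, -601]].

[[1394, 1330], [-665, -601]]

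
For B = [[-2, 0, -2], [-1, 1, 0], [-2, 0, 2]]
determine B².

[[8, 0, 0], [1, 1, 2], [0, 0, 8]]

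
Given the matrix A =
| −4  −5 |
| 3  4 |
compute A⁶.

A² = I (check: tr A = 0 and det A = −1), so A⁶ = I since 6 is even.

[[1, 0], [0, 1]]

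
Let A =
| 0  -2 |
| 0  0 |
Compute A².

A is strictly triangular, hence nilpotent: A² = 0, so A² = 0.

[[0, 0], [0, 0]]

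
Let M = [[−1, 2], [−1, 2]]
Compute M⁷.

[[−1, 2], [−1, 2]]

M² = M (a projection; rank 1, trace 1), so M⁷ = M.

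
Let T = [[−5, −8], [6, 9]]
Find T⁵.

[[−725, −968], [726, 969]]

tr T = 4 and det T = 3, so the characteristic polynomial is λ² − (4)λ + (3) with roots 1 and 3.
Eigenvectors give P = [[4, −1], [−3, 1]] with P⁻¹ = [[1, 1], [3, 4]], and T = P·diag(1, 3)·P⁻¹.
Then T⁵ = P·diag(1, 243)·P⁻¹ = [[4, −243], [−3, 243]] · [[1, 1], [3, 4]] = [[−725, −968], [726, 969]].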